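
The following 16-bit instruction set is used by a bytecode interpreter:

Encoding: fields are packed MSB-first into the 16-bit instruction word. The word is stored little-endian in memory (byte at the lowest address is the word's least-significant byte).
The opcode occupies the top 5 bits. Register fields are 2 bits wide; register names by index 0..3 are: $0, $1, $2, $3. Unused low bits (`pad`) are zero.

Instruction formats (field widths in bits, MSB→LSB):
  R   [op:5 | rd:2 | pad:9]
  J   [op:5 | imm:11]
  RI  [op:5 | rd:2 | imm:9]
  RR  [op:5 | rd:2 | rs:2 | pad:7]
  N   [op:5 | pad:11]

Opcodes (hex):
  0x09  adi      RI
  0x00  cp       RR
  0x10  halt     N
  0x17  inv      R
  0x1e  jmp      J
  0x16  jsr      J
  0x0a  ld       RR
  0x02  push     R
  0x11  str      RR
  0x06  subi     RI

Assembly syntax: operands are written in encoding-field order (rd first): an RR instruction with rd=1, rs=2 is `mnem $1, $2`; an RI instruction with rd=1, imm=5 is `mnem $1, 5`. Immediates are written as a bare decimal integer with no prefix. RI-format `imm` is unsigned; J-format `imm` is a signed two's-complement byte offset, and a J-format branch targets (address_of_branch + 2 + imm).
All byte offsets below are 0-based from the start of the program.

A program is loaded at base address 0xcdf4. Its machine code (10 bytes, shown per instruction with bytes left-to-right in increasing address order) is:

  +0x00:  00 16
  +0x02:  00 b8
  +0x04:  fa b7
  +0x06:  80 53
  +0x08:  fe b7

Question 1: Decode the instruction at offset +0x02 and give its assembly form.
off 0x02: read 00 b8 as little → 0xb800
  top 5b → 0x17 → inv [R]
  rd@[10:9]=0x0 ⇒ $0

inv $0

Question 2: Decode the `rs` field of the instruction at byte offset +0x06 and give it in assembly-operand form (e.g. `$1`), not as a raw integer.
$3

[06] 80 53 → 0x5380
  op=0x5380>>11=0xa ⇒ ld (RR)
  rd@[10:9]=0x1 ⇒ $1
  rs@[8:7]=0x3 ⇒ $3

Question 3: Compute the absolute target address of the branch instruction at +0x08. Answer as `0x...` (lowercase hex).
off 0x08: read fe b7 as little → 0xb7fe
  opcode bits[15:11]=0x16: jsr/J
  imm@[10:0]=0x7fe (s11→-2) ⇒ -2
  target = base 0xcdf4 + off 0x08 + 2 + imm -2 = 0xcdfc

0xcdfc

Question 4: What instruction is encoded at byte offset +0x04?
jsr -6

off 0x04: read fa b7 as little → 0xb7fa
  op=0xb7fa>>11=0x16 ⇒ jsr (J)
  imm@[10:0]=0x7fa (s11→-6) ⇒ -6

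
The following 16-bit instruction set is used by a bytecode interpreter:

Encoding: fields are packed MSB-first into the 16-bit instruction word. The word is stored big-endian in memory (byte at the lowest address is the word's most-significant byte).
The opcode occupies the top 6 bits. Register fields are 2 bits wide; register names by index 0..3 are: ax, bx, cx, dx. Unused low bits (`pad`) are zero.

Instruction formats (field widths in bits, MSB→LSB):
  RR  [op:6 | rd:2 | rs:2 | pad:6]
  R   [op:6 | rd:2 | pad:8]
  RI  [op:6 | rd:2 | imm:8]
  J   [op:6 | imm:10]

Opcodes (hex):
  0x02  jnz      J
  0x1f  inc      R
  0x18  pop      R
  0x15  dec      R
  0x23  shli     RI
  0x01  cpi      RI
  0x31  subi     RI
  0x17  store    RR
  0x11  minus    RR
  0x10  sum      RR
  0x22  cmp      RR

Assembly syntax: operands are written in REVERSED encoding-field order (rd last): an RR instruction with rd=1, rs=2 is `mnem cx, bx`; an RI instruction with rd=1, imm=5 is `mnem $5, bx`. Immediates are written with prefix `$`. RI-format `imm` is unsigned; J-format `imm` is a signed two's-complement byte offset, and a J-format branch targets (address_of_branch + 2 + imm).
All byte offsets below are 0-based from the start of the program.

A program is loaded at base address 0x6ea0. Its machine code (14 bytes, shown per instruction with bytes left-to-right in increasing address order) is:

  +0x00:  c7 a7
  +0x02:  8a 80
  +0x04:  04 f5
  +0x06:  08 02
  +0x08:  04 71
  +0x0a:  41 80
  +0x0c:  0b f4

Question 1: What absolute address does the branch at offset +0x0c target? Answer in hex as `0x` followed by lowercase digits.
0x6ea2

off 0x0c: read 0b f4 as big → 0x0bf4
  op=0x0bf4>>10=0x2 ⇒ jnz (J)
  imm@[9:0]=0x3f4 (s10→-12) ⇒ $-12
  target = base 0x6ea0 + off 0x0c + 2 + imm -12 = 0x6ea2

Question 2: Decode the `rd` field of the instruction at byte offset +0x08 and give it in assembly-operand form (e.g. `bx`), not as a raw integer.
ax

@+08  big-endian(04 71) = 0x0471
  top 6b → 0x1 → cpi [RI]
  rd@[9:8]=0x0 ⇒ ax
  imm@[7:0]=0x71 ⇒ $113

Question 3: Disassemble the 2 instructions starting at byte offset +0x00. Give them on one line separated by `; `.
subi $167, dx; cmp cx, cx

+0x00: c7 a7 ⇒ word 0xc7a7 (big)
  top 6b → 0x31 → subi [RI]
  [9:8] rd=3 = dx
  [7:0] imm=167 = $167
+0x02: 8a 80 ⇒ word 0x8a80 (big)
  top 6b → 0x22 → cmp [RR]
  [9:8] rd=2 = cx
  [7:6] rs=2 = cx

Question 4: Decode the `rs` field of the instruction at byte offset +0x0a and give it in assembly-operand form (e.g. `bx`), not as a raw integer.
cx

+0x0a: 41 80 ⇒ word 0x4180 (big)
  op=0x4180>>10=0x10 ⇒ sum (RR)
  rd@[9:8]=0x1 ⇒ bx
  rs@[7:6]=0x2 ⇒ cx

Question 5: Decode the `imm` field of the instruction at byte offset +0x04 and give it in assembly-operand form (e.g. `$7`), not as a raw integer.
$245

@+04  big-endian(04 f5) = 0x04f5
  op=0x04f5>>10=0x1 ⇒ cpi (RI)
  rd: (w>>8)&0x3=0x0 → ax
  imm: (w>>0)&0xff=0xf5 → $245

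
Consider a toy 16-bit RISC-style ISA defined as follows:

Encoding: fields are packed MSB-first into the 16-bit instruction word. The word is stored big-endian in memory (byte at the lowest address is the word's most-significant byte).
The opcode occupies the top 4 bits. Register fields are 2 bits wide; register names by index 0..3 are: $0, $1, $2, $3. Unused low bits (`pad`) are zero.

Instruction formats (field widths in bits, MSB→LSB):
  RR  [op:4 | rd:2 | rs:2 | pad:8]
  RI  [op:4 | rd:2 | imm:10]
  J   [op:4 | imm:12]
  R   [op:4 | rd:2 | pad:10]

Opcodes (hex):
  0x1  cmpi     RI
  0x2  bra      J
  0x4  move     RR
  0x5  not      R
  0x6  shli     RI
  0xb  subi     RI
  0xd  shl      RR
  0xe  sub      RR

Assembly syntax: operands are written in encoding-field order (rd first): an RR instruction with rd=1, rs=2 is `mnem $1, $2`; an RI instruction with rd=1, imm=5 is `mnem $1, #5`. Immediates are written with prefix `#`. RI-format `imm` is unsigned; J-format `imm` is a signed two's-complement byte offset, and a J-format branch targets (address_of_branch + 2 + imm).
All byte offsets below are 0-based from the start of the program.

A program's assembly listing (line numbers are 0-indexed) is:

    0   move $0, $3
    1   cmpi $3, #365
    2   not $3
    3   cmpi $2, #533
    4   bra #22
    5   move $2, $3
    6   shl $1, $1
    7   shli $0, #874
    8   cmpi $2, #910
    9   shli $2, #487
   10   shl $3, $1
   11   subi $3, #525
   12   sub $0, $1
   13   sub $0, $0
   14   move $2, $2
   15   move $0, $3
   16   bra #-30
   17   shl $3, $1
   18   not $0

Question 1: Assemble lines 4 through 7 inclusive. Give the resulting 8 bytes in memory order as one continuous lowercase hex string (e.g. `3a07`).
20164b00d500636a

4. bra fields op=0x2:4|imm=22:12 → word 2016h → 20 16
5. move fields op=0x4:4|rd=2:2|rs=3:2|pad=0:8 → word 4b00h → 4b 00
6. shl fields op=0xd:4|rd=1:2|rs=1:2|pad=0:8 → word d500h → d5 00
7. shli fields op=0x6:4|rd=0:2|imm=874:10 → word 636ah → 63 6a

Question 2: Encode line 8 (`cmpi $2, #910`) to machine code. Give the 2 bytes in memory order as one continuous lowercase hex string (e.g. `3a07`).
1b8e

8. cmpi fields op=0x1:4|rd=2:2|imm=910:10 → word 1b8eh → 1b 8e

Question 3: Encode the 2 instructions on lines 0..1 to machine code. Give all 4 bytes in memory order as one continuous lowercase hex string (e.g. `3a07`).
43001d6d

line 0 (move): pack op=0x4:4|rd=0:2|rs=3:2|pad=0:8 = 0x4300; big→ 43 00
line 1 (cmpi): pack op=0x1:4|rd=3:2|imm=365:10 = 0x1d6d; big→ 1d 6d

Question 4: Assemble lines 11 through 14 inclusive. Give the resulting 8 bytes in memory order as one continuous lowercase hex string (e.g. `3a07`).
be0de100e0004a00

line 11 (subi): pack op=0xb:4|rd=3:2|imm=525:10 = 0xbe0d; big→ be 0d
line 12 (sub): pack op=0xe:4|rd=0:2|rs=1:2|pad=0:8 = 0xe100; big→ e1 00
line 13 (sub): pack op=0xe:4|rd=0:2|rs=0:2|pad=0:8 = 0xe000; big→ e0 00
line 14 (move): pack op=0x4:4|rd=2:2|rs=2:2|pad=0:8 = 0x4a00; big→ 4a 00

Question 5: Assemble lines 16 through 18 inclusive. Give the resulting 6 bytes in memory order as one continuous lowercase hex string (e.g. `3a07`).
2fe2dd005000

16. bra fields op=0x2:4|imm=-30:12 → word 2fe2h → 2f e2
17. shl fields op=0xd:4|rd=3:2|rs=1:2|pad=0:8 → word dd00h → dd 00
18. not fields op=0x5:4|rd=0:2|pad=0:10 → word 5000h → 50 00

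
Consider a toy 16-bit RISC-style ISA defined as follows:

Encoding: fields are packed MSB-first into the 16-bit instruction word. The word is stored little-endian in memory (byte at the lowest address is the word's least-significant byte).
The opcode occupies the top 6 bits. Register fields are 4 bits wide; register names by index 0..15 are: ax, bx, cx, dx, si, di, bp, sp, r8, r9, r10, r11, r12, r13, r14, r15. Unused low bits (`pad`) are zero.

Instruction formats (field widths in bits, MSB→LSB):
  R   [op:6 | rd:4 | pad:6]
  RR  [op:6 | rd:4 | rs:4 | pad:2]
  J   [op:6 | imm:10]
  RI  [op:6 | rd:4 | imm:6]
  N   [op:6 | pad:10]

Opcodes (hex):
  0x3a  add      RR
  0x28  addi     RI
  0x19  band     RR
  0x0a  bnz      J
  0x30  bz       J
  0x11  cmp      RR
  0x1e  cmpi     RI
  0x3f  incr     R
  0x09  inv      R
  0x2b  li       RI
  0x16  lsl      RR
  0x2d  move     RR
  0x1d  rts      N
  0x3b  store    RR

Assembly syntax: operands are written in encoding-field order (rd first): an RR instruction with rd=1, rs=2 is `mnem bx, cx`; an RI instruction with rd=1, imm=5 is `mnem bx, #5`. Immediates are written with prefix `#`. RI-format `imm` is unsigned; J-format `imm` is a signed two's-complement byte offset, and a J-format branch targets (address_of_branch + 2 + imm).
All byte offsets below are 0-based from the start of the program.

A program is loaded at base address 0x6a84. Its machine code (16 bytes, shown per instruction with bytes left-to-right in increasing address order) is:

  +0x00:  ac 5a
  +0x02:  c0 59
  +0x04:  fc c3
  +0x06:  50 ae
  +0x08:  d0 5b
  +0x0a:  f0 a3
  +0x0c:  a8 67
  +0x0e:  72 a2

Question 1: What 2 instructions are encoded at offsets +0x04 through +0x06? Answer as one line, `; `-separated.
[04] fc c3 → 0xc3fc
  top 6b → 0x30 → bz [J]
  imm@[9:0]=0x3fc (s10→-4) ⇒ #-4
[06] 50 ae → 0xae50
  top 6b → 0x2b → li [RI]
  rd@[9:6]=0x9 ⇒ r9
  imm@[5:0]=0x10 ⇒ #16

bz #-4; li r9, #16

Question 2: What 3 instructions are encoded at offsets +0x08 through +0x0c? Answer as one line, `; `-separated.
lsl r15, si; addi r15, #48; band r14, r10

off 0x08: read d0 5b as little → 0x5bd0
  opcode bits[15:10]=0x16: lsl/RR
  rd@[9:6]=0xf ⇒ r15
  rs@[5:2]=0x4 ⇒ si
off 0x0a: read f0 a3 as little → 0xa3f0
  opcode bits[15:10]=0x28: addi/RI
  rd@[9:6]=0xf ⇒ r15
  imm@[5:0]=0x30 ⇒ #48
off 0x0c: read a8 67 as little → 0x67a8
  opcode bits[15:10]=0x19: band/RR
  rd@[9:6]=0xe ⇒ r14
  rs@[5:2]=0xa ⇒ r10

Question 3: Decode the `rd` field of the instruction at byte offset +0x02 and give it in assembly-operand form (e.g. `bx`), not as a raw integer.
sp

@+02  little-endian(c0 59) = 0x59c0
  opcode bits[15:10]=0x16: lsl/RR
  [9:6] rd=7 = sp
  [5:2] rs=0 = ax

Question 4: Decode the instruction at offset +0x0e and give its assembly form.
+0x0e: 72 a2 ⇒ word 0xa272 (little)
  opcode bits[15:10]=0x28: addi/RI
  [9:6] rd=9 = r9
  [5:0] imm=50 = #50

addi r9, #50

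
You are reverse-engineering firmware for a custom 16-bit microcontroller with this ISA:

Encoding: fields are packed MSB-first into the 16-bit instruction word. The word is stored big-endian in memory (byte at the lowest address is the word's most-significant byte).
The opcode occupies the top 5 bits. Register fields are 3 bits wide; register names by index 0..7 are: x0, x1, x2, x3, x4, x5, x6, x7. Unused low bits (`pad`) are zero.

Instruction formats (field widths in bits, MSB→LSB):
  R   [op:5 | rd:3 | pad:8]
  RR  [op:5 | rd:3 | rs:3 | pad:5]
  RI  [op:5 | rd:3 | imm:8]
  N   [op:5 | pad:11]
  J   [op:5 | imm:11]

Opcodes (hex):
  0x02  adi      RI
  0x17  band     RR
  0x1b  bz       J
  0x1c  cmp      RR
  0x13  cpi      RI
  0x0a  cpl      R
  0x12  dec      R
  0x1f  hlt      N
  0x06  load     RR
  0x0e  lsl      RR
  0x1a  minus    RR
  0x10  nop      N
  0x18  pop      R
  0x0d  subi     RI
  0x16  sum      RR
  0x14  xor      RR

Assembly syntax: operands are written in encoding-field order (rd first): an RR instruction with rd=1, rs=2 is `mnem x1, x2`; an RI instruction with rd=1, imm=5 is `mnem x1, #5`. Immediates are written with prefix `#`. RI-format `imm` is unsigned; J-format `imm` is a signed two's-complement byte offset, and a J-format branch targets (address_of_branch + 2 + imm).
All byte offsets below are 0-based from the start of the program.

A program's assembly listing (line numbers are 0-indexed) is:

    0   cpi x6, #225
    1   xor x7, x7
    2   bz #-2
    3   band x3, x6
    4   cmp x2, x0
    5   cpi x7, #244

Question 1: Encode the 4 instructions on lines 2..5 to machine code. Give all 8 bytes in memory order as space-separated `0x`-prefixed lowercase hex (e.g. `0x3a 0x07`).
line 2 (bz): pack op=0x1b:5|imm=-2:11 = 0xdffe; big→ df fe
line 3 (band): pack op=0x17:5|rd=3:3|rs=6:3|pad=0:5 = 0xbbc0; big→ bb c0
line 4 (cmp): pack op=0x1c:5|rd=2:3|rs=0:3|pad=0:5 = 0xe200; big→ e2 00
line 5 (cpi): pack op=0x13:5|rd=7:3|imm=244:8 = 0x9ff4; big→ 9f f4

0xdf 0xfe 0xbb 0xc0 0xe2 0x00 0x9f 0xf4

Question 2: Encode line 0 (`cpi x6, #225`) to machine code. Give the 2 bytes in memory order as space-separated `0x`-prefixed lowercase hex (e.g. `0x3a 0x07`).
0x9e 0xe1

0. cpi fields op=0x13:5|rd=6:3|imm=225:8 → word 9ee1h → 9e e1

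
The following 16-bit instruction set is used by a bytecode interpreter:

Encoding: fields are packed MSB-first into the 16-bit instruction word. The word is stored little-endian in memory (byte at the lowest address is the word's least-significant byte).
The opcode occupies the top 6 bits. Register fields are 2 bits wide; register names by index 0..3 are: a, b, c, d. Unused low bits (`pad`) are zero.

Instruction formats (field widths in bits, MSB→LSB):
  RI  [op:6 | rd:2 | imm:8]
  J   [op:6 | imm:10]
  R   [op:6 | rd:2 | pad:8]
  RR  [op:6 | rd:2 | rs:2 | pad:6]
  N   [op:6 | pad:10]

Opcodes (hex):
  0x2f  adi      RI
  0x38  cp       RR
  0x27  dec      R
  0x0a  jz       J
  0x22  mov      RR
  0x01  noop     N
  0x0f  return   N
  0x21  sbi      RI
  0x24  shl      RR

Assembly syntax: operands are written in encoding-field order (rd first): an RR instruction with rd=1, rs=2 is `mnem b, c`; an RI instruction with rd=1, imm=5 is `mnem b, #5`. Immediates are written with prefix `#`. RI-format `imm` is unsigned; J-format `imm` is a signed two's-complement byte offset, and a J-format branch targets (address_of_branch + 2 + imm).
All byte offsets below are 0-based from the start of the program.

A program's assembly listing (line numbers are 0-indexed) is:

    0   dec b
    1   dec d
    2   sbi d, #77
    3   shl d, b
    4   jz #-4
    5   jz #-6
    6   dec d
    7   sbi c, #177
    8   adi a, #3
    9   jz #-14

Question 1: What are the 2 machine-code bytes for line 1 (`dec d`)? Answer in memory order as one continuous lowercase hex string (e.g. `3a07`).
009f

line 1 (dec): pack op=0x27:6|rd=3:2|pad=0:8 = 0x9f00; little→ 00 9f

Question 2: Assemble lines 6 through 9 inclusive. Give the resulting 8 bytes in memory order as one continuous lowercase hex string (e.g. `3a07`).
6. dec fields op=0x27:6|rd=3:2|pad=0:8 → word 9f00h → 00 9f
7. sbi fields op=0x21:6|rd=2:2|imm=177:8 → word 86b1h → b1 86
8. adi fields op=0x2f:6|rd=0:2|imm=3:8 → word bc03h → 03 bc
9. jz fields op=0xa:6|imm=-14:10 → word 2bf2h → f2 2b

009fb18603bcf22b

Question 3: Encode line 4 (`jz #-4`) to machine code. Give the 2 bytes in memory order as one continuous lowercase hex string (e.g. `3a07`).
line 4 (jz): pack op=0xa:6|imm=-4:10 = 0x2bfc; little→ fc 2b

fc2b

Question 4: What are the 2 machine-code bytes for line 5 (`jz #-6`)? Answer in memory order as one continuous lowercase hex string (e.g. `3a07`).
5. jz fields op=0xa:6|imm=-6:10 → word 2bfah → fa 2b

fa2b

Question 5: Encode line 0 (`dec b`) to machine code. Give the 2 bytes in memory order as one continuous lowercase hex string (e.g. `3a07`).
009d

0. dec fields op=0x27:6|rd=1:2|pad=0:8 → word 9d00h → 00 9d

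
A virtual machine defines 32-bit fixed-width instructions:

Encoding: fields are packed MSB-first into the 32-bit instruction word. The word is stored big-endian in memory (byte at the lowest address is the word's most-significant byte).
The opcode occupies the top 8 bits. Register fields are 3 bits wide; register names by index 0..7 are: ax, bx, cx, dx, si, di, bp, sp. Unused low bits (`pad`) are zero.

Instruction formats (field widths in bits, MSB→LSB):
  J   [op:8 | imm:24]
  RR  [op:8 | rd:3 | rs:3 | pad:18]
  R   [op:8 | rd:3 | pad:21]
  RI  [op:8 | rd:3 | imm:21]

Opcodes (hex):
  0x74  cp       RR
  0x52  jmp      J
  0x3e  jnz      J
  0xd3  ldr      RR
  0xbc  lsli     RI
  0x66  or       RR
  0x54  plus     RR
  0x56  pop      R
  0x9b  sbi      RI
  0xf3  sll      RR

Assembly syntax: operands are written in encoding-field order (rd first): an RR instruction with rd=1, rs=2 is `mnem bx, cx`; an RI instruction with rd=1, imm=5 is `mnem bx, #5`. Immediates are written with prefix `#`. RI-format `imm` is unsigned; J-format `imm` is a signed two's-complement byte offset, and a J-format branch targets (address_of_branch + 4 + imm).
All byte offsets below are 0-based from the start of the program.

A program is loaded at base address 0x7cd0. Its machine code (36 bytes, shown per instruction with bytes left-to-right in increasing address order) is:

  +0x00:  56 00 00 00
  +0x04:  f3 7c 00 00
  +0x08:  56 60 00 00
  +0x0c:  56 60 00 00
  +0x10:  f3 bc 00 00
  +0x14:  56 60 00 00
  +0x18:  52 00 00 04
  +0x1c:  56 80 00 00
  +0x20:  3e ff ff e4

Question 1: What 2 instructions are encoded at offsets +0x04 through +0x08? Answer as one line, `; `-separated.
sll dx, sp; pop dx

off 0x04: read f3 7c 00 00 as big → 0xf37c0000
  op=0xf37c0000>>24=0xf3 ⇒ sll (RR)
  [23:21] rd=3 = dx
  [20:18] rs=7 = sp
off 0x08: read 56 60 00 00 as big → 0x56600000
  op=0x56600000>>24=0x56 ⇒ pop (R)
  [23:21] rd=3 = dx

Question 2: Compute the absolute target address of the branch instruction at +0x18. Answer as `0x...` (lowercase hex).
0x7cf0

off 0x18: read 52 00 00 04 as big → 0x52000004
  op=0x52000004>>24=0x52 ⇒ jmp (J)
  [23:0] imm=4 = #4
  target = base 0x7cd0 + off 0x18 + 4 + imm 4 = 0x7cf0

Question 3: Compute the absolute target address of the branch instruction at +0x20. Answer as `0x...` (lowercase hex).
+0x20: 3e ff ff e4 ⇒ word 0x3effffe4 (big)
  top 8b → 0x3e → jnz [J]
  imm@[23:0]=0xffffe4 (s24→-28) ⇒ #-28
  target = base 0x7cd0 + off 0x20 + 4 + imm -28 = 0x7cd8

0x7cd8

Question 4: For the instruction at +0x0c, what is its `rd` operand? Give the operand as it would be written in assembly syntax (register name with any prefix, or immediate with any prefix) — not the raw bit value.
off 0x0c: read 56 60 00 00 as big → 0x56600000
  op=0x56600000>>24=0x56 ⇒ pop (R)
  [23:21] rd=3 = dx

dx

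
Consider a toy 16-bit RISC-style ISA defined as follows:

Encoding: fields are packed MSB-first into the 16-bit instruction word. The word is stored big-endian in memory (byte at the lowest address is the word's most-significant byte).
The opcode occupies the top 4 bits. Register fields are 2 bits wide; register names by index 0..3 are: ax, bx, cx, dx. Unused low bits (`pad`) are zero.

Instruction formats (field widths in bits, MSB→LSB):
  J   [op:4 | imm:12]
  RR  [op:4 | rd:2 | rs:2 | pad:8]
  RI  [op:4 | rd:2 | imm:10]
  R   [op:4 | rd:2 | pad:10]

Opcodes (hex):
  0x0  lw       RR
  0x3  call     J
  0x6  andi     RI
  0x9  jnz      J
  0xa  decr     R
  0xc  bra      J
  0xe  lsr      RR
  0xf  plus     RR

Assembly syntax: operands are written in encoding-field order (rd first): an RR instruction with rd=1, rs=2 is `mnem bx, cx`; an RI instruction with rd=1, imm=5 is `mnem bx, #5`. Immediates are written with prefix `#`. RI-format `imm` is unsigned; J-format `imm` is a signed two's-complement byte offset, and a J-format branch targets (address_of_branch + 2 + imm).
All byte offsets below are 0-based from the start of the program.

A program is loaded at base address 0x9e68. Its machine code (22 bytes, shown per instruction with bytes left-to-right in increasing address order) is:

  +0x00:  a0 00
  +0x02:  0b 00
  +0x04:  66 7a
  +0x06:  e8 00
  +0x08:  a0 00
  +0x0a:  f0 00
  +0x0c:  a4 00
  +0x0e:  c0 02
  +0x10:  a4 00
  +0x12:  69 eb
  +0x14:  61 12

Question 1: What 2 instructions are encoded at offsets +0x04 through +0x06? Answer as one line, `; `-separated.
andi bx, #634; lsr cx, ax

@+04  big-endian(66 7a) = 0x667a
  opcode bits[15:12]=0x6: andi/RI
  rd@[11:10]=0x1 ⇒ bx
  imm@[9:0]=0x27a ⇒ #634
@+06  big-endian(e8 00) = 0xe800
  opcode bits[15:12]=0xe: lsr/RR
  rd@[11:10]=0x2 ⇒ cx
  rs@[9:8]=0x0 ⇒ ax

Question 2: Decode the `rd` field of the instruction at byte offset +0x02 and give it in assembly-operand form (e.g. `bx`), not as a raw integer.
cx

+0x02: 0b 00 ⇒ word 0x0b00 (big)
  op=0x0b00>>12=0x0 ⇒ lw (RR)
  [11:10] rd=2 = cx
  [9:8] rs=3 = dx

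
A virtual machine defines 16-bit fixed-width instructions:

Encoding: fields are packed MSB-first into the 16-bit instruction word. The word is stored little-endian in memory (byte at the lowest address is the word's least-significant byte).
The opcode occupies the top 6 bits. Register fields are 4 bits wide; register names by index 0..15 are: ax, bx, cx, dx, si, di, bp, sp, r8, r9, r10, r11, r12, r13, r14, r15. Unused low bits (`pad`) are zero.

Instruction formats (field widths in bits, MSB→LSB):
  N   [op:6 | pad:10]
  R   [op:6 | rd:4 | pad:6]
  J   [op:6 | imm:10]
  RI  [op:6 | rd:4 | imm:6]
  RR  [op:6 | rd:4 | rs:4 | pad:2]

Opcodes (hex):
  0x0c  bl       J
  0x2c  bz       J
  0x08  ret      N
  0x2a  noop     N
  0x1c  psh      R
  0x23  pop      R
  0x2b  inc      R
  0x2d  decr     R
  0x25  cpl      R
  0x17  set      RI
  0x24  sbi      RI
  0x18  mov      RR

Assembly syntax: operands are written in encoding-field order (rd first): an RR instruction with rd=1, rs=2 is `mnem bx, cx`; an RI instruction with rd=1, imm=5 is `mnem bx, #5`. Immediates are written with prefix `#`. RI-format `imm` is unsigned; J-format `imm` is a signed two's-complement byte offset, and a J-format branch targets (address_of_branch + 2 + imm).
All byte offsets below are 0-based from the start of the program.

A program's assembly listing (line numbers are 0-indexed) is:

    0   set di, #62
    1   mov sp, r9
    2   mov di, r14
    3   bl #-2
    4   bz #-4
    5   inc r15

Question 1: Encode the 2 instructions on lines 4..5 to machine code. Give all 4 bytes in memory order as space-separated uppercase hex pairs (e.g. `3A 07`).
FC B3 C0 AF

L4: bz op=0x2c:6|imm=-4:10 ⇒ 0xb3fc ⇒ little fc b3
L5: inc op=0x2b:6|rd=15:4|pad=0:6 ⇒ 0xafc0 ⇒ little c0 af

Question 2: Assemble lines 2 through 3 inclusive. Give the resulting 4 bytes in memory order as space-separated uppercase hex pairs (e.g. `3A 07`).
78 61 FE 33

2. mov fields op=0x18:6|rd=5:4|rs=14:4|pad=0:2 → word 6178h → 78 61
3. bl fields op=0xc:6|imm=-2:10 → word 33feh → fe 33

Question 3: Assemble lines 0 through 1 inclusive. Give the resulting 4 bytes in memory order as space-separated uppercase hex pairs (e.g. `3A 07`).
line 0 (set): pack op=0x17:6|rd=5:4|imm=62:6 = 0x5d7e; little→ 7e 5d
line 1 (mov): pack op=0x18:6|rd=7:4|rs=9:4|pad=0:2 = 0x61e4; little→ e4 61

7E 5D E4 61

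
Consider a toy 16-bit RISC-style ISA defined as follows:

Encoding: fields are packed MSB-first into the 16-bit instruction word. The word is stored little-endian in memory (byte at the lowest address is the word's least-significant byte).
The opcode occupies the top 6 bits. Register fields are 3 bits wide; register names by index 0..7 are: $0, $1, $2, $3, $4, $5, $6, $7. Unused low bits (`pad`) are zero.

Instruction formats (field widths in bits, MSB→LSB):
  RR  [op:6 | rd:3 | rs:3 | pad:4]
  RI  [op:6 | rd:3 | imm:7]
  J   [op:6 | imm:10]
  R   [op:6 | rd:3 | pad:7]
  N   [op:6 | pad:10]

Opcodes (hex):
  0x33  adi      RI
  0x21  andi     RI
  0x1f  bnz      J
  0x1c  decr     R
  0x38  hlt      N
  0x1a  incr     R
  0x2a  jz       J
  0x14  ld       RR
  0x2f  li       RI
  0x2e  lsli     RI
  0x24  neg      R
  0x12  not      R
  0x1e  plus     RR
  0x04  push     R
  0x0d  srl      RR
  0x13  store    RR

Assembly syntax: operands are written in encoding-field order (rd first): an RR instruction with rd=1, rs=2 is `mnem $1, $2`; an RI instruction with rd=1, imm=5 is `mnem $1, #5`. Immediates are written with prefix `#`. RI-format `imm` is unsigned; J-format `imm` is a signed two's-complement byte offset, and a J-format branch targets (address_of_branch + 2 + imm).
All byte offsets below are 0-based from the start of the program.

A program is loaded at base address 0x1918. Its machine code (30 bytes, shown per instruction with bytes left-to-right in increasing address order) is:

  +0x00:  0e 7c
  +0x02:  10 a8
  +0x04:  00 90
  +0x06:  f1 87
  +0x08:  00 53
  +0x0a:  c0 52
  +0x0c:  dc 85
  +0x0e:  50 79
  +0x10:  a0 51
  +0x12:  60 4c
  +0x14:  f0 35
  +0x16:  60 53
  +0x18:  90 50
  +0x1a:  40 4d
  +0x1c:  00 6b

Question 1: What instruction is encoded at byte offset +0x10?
@+10  little-endian(a0 51) = 0x51a0
  op=0x51a0>>10=0x14 ⇒ ld (RR)
  [9:7] rd=3 = $3
  [6:4] rs=2 = $2

ld $3, $2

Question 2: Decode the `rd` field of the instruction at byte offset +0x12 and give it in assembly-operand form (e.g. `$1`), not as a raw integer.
+0x12: 60 4c ⇒ word 0x4c60 (little)
  top 6b → 0x13 → store [RR]
  rd: (w>>7)&0x7=0x0 → $0
  rs: (w>>4)&0x7=0x6 → $6

$0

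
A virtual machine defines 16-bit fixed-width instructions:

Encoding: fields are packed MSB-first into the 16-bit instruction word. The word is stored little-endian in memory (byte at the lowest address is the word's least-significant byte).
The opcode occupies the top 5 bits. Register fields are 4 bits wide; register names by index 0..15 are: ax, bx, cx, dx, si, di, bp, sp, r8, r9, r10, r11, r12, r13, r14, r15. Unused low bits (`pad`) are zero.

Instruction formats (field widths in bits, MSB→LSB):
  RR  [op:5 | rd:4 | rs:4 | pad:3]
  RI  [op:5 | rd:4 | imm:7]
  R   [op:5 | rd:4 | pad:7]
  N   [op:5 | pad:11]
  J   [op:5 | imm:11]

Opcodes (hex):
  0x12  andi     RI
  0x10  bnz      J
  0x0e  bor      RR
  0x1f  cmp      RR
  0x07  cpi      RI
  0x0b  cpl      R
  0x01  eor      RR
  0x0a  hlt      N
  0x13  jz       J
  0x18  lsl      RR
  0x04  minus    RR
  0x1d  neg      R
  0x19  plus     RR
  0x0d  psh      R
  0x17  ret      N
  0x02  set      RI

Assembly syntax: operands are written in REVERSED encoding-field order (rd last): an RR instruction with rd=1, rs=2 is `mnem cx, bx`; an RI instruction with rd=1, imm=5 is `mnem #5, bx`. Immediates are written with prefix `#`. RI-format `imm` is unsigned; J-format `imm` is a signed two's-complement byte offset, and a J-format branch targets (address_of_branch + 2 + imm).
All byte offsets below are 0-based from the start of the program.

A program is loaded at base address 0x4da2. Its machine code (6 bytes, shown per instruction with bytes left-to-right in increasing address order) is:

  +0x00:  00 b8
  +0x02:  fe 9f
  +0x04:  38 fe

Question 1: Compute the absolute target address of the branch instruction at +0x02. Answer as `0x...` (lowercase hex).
+0x02: fe 9f ⇒ word 0x9ffe (little)
  opcode bits[15:11]=0x13: jz/J
  [10:0] imm=2046 (s11→-2) = #-2
  target = base 0x4da2 + off 0x02 + 2 + imm -2 = 0x4da4

0x4da4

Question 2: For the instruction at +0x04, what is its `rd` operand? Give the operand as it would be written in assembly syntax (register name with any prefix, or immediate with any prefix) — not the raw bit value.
r12

+0x04: 38 fe ⇒ word 0xfe38 (little)
  op=0xfe38>>11=0x1f ⇒ cmp (RR)
  [10:7] rd=12 = r12
  [6:3] rs=7 = sp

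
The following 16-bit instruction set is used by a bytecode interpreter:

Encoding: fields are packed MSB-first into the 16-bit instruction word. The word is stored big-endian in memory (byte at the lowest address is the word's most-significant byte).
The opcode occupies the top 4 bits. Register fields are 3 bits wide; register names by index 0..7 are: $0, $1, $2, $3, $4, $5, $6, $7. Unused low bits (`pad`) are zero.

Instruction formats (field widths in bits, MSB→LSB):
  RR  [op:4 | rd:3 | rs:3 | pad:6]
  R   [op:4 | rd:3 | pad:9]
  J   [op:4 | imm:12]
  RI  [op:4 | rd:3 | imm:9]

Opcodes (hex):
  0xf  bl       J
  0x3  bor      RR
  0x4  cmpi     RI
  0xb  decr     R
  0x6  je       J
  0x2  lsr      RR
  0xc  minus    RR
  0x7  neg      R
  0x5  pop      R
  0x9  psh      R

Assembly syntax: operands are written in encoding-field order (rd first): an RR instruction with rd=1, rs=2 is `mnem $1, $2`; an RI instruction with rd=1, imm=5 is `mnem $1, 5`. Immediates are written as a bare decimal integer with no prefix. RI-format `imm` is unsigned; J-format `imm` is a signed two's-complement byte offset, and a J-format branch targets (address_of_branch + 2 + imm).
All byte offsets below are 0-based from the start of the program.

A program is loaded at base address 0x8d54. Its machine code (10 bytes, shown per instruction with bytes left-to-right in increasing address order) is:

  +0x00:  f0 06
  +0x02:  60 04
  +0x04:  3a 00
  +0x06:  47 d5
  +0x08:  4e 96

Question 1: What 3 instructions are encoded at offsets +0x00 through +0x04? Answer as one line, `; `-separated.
off 0x00: read f0 06 as big → 0xf006
  op=0xf006>>12=0xf ⇒ bl (J)
  imm@[11:0]=0x6 ⇒ 6
off 0x02: read 60 04 as big → 0x6004
  op=0x6004>>12=0x6 ⇒ je (J)
  imm@[11:0]=0x4 ⇒ 4
off 0x04: read 3a 00 as big → 0x3a00
  op=0x3a00>>12=0x3 ⇒ bor (RR)
  rd@[11:9]=0x5 ⇒ $5
  rs@[8:6]=0x0 ⇒ $0

bl 6; je 4; bor $5, $0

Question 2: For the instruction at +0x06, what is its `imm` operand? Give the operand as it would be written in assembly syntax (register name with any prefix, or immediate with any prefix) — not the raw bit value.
469

+0x06: 47 d5 ⇒ word 0x47d5 (big)
  opcode bits[15:12]=0x4: cmpi/RI
  rd@[11:9]=0x3 ⇒ $3
  imm@[8:0]=0x1d5 ⇒ 469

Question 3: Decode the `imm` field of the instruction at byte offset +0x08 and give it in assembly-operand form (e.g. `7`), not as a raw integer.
150

@+08  big-endian(4e 96) = 0x4e96
  top 4b → 0x4 → cmpi [RI]
  [11:9] rd=7 = $7
  [8:0] imm=150 = 150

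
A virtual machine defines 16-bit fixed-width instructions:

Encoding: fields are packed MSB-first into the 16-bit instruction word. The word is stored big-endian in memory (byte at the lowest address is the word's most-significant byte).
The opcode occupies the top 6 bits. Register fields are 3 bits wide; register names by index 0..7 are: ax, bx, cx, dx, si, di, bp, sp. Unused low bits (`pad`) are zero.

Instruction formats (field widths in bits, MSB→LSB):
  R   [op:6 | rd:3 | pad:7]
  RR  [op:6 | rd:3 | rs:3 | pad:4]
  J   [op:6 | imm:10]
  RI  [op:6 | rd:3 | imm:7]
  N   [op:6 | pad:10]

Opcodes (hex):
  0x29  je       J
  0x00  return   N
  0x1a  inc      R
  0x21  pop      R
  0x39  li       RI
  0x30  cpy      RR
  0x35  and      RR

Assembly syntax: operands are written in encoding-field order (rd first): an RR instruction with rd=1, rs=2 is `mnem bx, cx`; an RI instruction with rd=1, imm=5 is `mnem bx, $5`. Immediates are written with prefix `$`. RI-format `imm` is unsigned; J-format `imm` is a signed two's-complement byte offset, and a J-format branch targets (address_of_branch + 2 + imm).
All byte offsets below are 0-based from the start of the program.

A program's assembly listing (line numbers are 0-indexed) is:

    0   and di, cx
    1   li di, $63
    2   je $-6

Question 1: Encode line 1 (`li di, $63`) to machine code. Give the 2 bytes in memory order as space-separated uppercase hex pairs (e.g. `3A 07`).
L1: li op=0x39:6|rd=5:3|imm=63:7 ⇒ 0xe6bf ⇒ big e6 bf

E6 BF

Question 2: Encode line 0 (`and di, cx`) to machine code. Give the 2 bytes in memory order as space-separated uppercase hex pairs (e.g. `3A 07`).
line 0 (and): pack op=0x35:6|rd=5:3|rs=2:3|pad=0:4 = 0xd6a0; big→ d6 a0

D6 A0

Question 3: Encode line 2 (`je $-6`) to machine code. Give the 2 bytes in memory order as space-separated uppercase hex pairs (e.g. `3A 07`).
A7 FA

L2: je op=0x29:6|imm=-6:10 ⇒ 0xa7fa ⇒ big a7 fa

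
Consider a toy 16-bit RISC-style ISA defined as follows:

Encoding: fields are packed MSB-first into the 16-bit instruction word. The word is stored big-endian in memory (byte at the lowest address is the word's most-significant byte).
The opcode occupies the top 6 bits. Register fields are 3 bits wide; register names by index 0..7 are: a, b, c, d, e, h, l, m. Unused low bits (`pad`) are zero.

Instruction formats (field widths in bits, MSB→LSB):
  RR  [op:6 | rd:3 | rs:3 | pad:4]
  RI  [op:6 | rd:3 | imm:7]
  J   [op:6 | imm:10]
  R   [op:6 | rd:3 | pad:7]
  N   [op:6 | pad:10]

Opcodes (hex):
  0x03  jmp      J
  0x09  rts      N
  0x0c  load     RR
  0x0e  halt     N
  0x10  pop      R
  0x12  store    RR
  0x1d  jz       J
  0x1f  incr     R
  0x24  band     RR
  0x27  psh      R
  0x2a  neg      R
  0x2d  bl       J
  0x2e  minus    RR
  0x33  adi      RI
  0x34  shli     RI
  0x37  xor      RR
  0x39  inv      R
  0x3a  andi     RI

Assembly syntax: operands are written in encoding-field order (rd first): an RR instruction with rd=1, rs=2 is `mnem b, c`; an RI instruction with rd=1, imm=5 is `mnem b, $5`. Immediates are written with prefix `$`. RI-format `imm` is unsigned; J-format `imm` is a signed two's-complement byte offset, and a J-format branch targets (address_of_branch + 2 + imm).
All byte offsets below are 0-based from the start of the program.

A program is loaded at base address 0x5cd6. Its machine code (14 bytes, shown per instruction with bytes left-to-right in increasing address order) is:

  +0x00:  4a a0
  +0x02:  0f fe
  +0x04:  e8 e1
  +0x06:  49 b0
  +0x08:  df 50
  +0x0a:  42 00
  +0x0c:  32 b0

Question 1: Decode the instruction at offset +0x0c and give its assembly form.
@+0c  big-endian(32 b0) = 0x32b0
  opcode bits[15:10]=0xc: load/RR
  rd: (w>>7)&0x7=0x5 → h
  rs: (w>>4)&0x7=0x3 → d

load h, d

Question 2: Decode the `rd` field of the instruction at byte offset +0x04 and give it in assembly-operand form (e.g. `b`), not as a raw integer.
b

+0x04: e8 e1 ⇒ word 0xe8e1 (big)
  op=0xe8e1>>10=0x3a ⇒ andi (RI)
  [9:7] rd=1 = b
  [6:0] imm=97 = $97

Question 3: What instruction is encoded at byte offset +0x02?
@+02  big-endian(0f fe) = 0x0ffe
  opcode bits[15:10]=0x3: jmp/J
  [9:0] imm=1022 (s10→-2) = $-2

jmp $-2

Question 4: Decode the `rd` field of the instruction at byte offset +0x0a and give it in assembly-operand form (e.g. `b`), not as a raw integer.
e

[0a] 42 00 → 0x4200
  top 6b → 0x10 → pop [R]
  [9:7] rd=4 = e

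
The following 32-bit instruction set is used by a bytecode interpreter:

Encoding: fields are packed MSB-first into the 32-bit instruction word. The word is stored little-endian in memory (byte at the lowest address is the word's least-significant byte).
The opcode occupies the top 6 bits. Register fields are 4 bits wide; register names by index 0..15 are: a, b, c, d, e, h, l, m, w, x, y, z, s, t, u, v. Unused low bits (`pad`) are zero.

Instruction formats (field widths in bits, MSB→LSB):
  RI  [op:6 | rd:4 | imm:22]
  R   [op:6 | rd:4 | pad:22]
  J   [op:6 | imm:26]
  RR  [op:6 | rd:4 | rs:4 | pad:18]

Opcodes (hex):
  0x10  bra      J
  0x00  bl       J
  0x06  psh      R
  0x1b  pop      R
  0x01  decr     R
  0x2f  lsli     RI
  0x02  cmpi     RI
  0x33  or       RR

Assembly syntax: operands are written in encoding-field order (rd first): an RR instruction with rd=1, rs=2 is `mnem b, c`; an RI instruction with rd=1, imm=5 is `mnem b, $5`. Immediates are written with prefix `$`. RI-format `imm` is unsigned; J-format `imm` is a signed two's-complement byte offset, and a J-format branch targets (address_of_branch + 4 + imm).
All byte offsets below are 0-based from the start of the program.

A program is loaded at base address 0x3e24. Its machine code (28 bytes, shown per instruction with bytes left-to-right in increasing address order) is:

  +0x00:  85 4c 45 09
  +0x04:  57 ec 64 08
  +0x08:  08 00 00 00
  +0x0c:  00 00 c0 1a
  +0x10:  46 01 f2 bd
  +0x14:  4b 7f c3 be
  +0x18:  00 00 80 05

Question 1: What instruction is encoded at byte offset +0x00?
off 0x00: read 85 4c 45 09 as little → 0x09454c85
  top 6b → 0x2 → cmpi [RI]
  rd@[25:22]=0x5 ⇒ h
  imm@[21:0]=0x54c85 ⇒ $347269

cmpi h, $347269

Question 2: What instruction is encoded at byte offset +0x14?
@+14  little-endian(4b 7f c3 be) = 0xbec37f4b
  op=0xbec37f4b>>26=0x2f ⇒ lsli (RI)
  rd@[25:22]=0xb ⇒ z
  imm@[21:0]=0x37f4b ⇒ $229195

lsli z, $229195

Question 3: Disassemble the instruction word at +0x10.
off 0x10: read 46 01 f2 bd as little → 0xbdf20146
  op=0xbdf20146>>26=0x2f ⇒ lsli (RI)
  rd@[25:22]=0x7 ⇒ m
  imm@[21:0]=0x320146 ⇒ $3277126

lsli m, $3277126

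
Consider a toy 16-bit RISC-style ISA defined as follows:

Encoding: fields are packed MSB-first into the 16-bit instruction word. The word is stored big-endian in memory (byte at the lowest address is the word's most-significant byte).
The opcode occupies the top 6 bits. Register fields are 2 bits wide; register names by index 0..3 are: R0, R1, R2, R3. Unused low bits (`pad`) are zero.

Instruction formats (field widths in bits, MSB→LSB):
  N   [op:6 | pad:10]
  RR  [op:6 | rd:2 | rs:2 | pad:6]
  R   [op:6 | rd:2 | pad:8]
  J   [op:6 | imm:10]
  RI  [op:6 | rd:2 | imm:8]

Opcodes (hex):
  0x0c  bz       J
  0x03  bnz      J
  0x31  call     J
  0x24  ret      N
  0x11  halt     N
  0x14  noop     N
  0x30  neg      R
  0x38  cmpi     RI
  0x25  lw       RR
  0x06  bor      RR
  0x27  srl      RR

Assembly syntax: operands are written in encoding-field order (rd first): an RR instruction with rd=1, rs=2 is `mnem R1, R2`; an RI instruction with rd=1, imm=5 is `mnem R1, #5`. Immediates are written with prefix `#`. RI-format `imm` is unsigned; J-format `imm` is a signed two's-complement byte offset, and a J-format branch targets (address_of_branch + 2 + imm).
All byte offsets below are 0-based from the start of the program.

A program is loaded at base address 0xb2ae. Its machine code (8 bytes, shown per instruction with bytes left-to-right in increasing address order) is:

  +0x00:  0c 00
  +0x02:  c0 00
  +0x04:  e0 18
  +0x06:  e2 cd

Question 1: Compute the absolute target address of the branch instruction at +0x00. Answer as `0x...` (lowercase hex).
+0x00: 0c 00 ⇒ word 0x0c00 (big)
  top 6b → 0x3 → bnz [J]
  imm@[9:0]=0x0 ⇒ #0
  target = base 0xb2ae + off 0x00 + 2 + imm 0 = 0xb2b0

0xb2b0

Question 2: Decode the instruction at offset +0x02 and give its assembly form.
+0x02: c0 00 ⇒ word 0xc000 (big)
  op=0xc000>>10=0x30 ⇒ neg (R)
  rd@[9:8]=0x0 ⇒ R0

neg R0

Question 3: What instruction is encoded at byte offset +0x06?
cmpi R2, #205

+0x06: e2 cd ⇒ word 0xe2cd (big)
  opcode bits[15:10]=0x38: cmpi/RI
  rd: (w>>8)&0x3=0x2 → R2
  imm: (w>>0)&0xff=0xcd → #205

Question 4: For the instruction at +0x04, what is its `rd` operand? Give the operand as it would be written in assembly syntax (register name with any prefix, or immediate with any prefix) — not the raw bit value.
[04] e0 18 → 0xe018
  top 6b → 0x38 → cmpi [RI]
  [9:8] rd=0 = R0
  [7:0] imm=24 = #24

R0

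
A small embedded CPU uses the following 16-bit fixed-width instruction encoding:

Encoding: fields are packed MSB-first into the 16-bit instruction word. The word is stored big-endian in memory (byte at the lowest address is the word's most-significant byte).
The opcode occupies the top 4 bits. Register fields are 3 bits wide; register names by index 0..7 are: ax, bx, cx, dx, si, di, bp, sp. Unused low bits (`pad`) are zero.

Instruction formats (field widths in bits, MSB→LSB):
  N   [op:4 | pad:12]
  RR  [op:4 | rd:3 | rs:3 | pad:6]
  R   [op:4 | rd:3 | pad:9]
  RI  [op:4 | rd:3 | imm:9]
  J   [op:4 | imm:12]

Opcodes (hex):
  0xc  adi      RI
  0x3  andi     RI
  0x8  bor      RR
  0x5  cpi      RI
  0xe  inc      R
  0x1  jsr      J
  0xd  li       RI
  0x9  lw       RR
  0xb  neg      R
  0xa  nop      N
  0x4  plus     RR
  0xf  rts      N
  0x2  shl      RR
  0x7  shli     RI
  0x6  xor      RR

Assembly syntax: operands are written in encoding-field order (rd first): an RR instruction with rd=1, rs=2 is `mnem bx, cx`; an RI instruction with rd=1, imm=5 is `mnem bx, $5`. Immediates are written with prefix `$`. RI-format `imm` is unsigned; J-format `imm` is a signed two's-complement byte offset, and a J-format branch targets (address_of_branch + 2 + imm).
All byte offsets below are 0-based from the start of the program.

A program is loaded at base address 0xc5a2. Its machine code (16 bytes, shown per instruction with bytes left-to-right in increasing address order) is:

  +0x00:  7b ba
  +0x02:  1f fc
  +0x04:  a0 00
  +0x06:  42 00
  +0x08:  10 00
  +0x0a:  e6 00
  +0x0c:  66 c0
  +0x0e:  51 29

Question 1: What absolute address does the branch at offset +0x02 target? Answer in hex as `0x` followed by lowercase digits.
0xc5a2

[02] 1f fc → 0x1ffc
  top 4b → 0x1 → jsr [J]
  imm@[11:0]=0xffc (s12→-4) ⇒ $-4
  target = base 0xc5a2 + off 0x02 + 2 + imm -4 = 0xc5a2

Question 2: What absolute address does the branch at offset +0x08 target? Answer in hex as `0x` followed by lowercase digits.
0xc5ac

[08] 10 00 → 0x1000
  opcode bits[15:12]=0x1: jsr/J
  [11:0] imm=0 = $0
  target = base 0xc5a2 + off 0x08 + 2 + imm 0 = 0xc5ac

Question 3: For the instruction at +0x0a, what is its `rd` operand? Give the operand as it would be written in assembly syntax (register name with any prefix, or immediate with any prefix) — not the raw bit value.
dx

[0a] e6 00 → 0xe600
  top 4b → 0xe → inc [R]
  rd@[11:9]=0x3 ⇒ dx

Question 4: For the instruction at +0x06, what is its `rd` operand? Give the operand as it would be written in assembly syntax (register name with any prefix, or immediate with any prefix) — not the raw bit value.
off 0x06: read 42 00 as big → 0x4200
  top 4b → 0x4 → plus [RR]
  rd@[11:9]=0x1 ⇒ bx
  rs@[8:6]=0x0 ⇒ ax

bx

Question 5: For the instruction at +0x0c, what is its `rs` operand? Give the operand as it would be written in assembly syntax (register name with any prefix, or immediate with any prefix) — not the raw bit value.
@+0c  big-endian(66 c0) = 0x66c0
  op=0x66c0>>12=0x6 ⇒ xor (RR)
  rd: (w>>9)&0x7=0x3 → dx
  rs: (w>>6)&0x7=0x3 → dx

dx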